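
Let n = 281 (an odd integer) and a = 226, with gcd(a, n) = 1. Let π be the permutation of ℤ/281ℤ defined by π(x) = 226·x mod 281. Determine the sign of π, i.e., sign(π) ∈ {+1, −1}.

Trace 239: π^k(239) = [239, 62, 243, 123, 260, 31, 262] for k=0..6.
2 cycles of lengths [280, 1].
Σ(ℓ_i−1) = 281−2 = 279; sign = (−1)^279 = -1.
Zolotarev: (226|281) = -1, matching the cycle-count sign.

-1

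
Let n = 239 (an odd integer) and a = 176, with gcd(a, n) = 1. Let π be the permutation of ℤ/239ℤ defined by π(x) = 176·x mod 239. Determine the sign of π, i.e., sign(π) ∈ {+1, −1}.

Start at x=142: 142 → 136 → 36 → 122 → 201 → 4 → 226 → … (one orbit).
Decompose π into cycles: lengths [119, 119, 1] (3 cycles, including the fixed point 0).
With 3 cycles on 239 points, sign = (−1)^{239−3} = +1.
Via Zolotarev, sign(π_{176}) = (176|239) = +1.

+1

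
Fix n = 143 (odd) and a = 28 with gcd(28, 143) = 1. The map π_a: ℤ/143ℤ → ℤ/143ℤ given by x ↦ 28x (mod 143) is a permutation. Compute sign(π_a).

Orbit of 6 under x↦28x: [6, 25, 128, 9, 109, 49, 85]… (length divides ord_143(28)).
Decompose π into cycles: lengths [60, 60, 12, 10, 1] (5 cycles, including the fixed point 0).
n − c = 143 − 5 = 138; sign = (−1)^138 = +1.

+1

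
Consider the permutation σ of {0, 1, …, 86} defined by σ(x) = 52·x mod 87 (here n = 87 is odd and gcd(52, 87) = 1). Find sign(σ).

Trace 1: π^k(1) = [1, 52, 7, 16, 49, 25, 82] for k=0..6.
15 cycles of lengths [7, 7, 7, 7, 7, 7, 7, 7, 7, 7, 7, 7, 1, 1, 1].
15 cycles on 87: each ℓ→(−1)^(ℓ−1), product (−1)^72 = +1.

+1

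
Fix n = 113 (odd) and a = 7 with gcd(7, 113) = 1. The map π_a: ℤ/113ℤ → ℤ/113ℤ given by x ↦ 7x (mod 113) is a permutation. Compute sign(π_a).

+1

Start at x=49: 49 → 4 → 28 → 83 → 16 → 112 → 106 → … (one orbit).
Decompose π into cycles: lengths [14, 14, 14, 14, 14, 14, 14, 14, 1] (9 cycles, including the fixed point 0).
Σ(ℓ_i−1) = 113−9 = 104; sign = (−1)^104 = +1.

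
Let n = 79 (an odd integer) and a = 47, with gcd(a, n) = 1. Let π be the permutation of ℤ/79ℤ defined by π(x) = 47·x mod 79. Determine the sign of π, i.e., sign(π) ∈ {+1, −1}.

-1

Trace 35: π^k(35) = [35, 65, 53, 42, 78, 32, 3] for k=0..6.
The orbit structure of x ↦ 47x mod 79: 2 orbits of sizes [78, 1].
79 − 2 = 77 transpositions; sign(π) = (−1)^77 = -1.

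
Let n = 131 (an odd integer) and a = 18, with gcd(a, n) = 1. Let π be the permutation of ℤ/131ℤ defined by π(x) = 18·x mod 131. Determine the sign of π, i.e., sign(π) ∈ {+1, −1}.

Start at x=80: 80 → 130 → 113 → 69 → 63 → 86 → 107 → … (one orbit).
6 cycles of lengths [26, 26, 26, 26, 26, 1].
6 cycles on 131: each ℓ→(−1)^(ℓ−1), product (−1)^125 = -1.
Via Zolotarev, sign(π_{18}) = (18|131) = -1.

-1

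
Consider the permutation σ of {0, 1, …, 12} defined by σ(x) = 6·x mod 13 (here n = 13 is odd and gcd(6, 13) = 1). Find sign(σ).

-1

Orbit of 12 under x↦6x: [12, 7, 3, 5, 4, 11, 1]… (length divides ord_13(6)).
Decompose π into cycles: lengths [12, 1] (2 cycles, including the fixed point 0).
n − c = 13 − 2 = 11; sign = (−1)^11 = -1.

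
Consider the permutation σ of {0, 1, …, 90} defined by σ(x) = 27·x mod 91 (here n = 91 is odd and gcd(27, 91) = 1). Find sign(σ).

-1

Start at x=1: 1 → 27 → 1 (one orbit).
π_27 has 52 disjoint cycles with lengths [2, 2, 2, 2, 2, 2, 2, 2, 2, 2, 2, 2, 2, 2, 2, 2, 2, 2, 2, 2, 2, 2, 2, 2, 2, 2, 2, 2, 2, 2, 2, 2, 2, 2, 2, 2, 2, 2, 2, 1, 1, 1, 1, 1, 1, 1, 1, 1, 1, 1, 1, 1] on {0,…,90}.
With 52 cycles on 91 points, sign = (−1)^{91−52} = -1.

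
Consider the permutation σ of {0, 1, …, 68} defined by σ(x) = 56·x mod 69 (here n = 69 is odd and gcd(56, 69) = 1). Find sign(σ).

+1

Trace 16: π^k(16) = [16, 68, 13, 38, 58, 5, 4] for k=0..6.
Cycle lengths of π_56 on ℤ/69ℤ: [22, 22, 22, 2, 1]; 5 cycles in total.
With 5 cycles on 69 points, sign = (−1)^{69−5} = +1.
Zolotarev: (56|69) = +1, matching the cycle-count sign.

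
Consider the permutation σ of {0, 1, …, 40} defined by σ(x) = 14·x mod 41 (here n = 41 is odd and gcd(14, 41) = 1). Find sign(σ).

Start at x=14: 14 → 32 → 38 → 40 → 27 → 9 → 3 → … (one orbit).
Decompose π into cycles: lengths [8, 8, 8, 8, 8, 1] (6 cycles, including the fixed point 0).
Σ(ℓ_i−1) = 41−6 = 35; sign = (−1)^35 = -1.
(14|41)_J = -1 (Zolotarev's lemma cross-check).

-1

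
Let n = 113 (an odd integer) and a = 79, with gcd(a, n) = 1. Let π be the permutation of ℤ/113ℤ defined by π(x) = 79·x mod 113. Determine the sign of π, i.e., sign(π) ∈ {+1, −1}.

-1

Start at x=27: 27 → 99 → 24 → 88 → 59 → 28 → 65 → … (one orbit).
Cycle lengths of π_79 on ℤ/113ℤ: [112, 1]; 2 cycles in total.
113 − 2 = 111 transpositions; sign(π) = (−1)^111 = -1.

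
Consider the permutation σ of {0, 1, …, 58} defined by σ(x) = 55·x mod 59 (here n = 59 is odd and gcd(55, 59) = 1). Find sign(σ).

Orbit of 55 under x↦55x: [55, 16, 54, 20, 38, 25, 18]… (length divides ord_59(55)).
2 cycles of lengths [58, 1].
n − c = 59 − 2 = 57; sign = (−1)^57 = -1.

-1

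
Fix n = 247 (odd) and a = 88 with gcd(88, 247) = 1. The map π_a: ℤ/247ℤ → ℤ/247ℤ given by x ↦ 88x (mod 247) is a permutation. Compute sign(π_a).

Orbit of 160 under x↦88x: [160, 1, 88, 87, 246, 159]… (length divides ord_247(88)).
Cycle lengths of π_88 on ℤ/247ℤ: [6, 6, 6, 6, 6, 6, 6, 6, 6, 6, 6, 6, 6, 6, 6, 6, 6, 6, 6, 6, 6, 6, 6, 6, 6, 6, 6, 6, 6, 6, 6, 6, 6, 6, 6, 6, 6, 6, 6, 6, 6, 1]; 42 cycles in total.
Σ(ℓ_i−1) = 247−42 = 205; sign = (−1)^205 = -1.

-1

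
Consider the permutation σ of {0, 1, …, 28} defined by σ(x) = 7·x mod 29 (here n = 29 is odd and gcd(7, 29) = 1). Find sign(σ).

Trace 1: π^k(1) = [1, 7, 20, 24, 23, 16, 25] for k=0..6.
The orbit structure of x ↦ 7x mod 29: 5 orbits of sizes [7, 7, 7, 7, 1].
5 cycles on 29: each ℓ→(−1)^(ℓ−1), product (−1)^24 = +1.

+1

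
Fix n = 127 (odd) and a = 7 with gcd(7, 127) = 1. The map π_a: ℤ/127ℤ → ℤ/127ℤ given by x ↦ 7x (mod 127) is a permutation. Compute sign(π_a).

-1

Start at x=109: 109 → 1 → 7 → 49 → 89 → 115 → 43 → … (one orbit).
The orbit structure of x ↦ 7x mod 127: 2 orbits of sizes [126, 1].
127 − 2 = 125 transpositions; sign(π) = (−1)^125 = -1.
Check: (7/127) = -1 by Zolotarev.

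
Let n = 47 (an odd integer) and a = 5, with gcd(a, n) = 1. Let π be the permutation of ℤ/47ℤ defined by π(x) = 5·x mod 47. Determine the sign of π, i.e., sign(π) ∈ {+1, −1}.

-1

Start at x=18: 18 → 43 → 27 → 41 → 17 → 38 → 2 → … (one orbit).
Decompose π into cycles: lengths [46, 1] (2 cycles, including the fixed point 0).
n − c = 47 − 2 = 45; sign = (−1)^45 = -1.
Check: (5/47) = -1 by Zolotarev.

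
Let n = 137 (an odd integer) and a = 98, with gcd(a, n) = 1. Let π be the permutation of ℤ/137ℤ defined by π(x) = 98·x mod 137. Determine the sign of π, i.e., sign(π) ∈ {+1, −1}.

Orbit of 122 under x↦98x: [122, 37, 64, 107, 74, 128, 77]… (length divides ord_137(98)).
The orbit structure of x ↦ 98x mod 137: 3 orbits of sizes [68, 68, 1].
With 3 cycles on 137 points, sign = (−1)^{137−3} = +1.
The Jacobi symbol (98|137) = +1 (Zolotarev) agrees.

+1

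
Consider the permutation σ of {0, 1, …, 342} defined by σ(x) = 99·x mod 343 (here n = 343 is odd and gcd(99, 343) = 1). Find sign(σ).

Start at x=295: 295 → 50 → 148 → 246 → 1 → 99 → 197 → 295 (one orbit).
The orbit structure of x ↦ 99x mod 343: 91 orbits of sizes [7, 7, 7, 7, 7, 7, 7, 7, 7, 7, 7, 7, 7, 7, 7, 7, 7, 7, 7, 7, 7, 7, 7, 7, 7, 7, 7, 7, 7, 7, 7, 7, 7, 7, 7, 7, 7, 7, 7, 7, 7, 7, 1, 1, 1, 1, 1, 1, 1, 1, 1, 1, 1, 1, 1, 1, 1, 1, 1, 1, 1, 1, 1, 1, 1, 1, 1, 1, 1, 1, 1, 1, 1, 1, 1, 1, 1, 1, 1, 1, 1, 1, 1, 1, 1, 1, 1, 1, 1, 1, 1].
343 − 91 = 252 transpositions; sign(π) = (−1)^252 = +1.
The Jacobi symbol (99|343) = +1 (Zolotarev) agrees.

+1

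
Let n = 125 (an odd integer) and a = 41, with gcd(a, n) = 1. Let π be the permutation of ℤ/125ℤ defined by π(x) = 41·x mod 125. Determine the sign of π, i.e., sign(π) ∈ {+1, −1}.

+1

Trace 51: π^k(51) = [51, 91, 106, 96, 61, 1, 41] for k=0..6.
Decompose π into cycles: lengths [25, 25, 25, 25, 5, 5, 5, 5, 1, 1, 1, 1, 1] (13 cycles, including the fixed point 0).
125 − 13 = 112 transpositions; sign(π) = (−1)^112 = +1.
(41|125)_J = +1 (Zolotarev's lemma cross-check).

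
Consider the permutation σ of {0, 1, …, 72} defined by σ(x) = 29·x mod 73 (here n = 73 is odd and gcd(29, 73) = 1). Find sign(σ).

Trace 22: π^k(22) = [22, 54, 33, 8, 13, 12, 56] for k=0..6.
π_29 has 2 disjoint cycles with lengths [72, 1] on {0,…,72}.
sign(π) = (−1)^{n − #cycles} = (−1)^{73−2} = (−1)^71 = -1.

-1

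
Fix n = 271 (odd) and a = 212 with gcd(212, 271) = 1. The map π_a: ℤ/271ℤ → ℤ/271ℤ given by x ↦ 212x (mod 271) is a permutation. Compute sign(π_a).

+1

Trace 81: π^k(81) = [81, 99, 121, 178, 67, 112, 167] for k=0..6.
π_212 has 3 disjoint cycles with lengths [135, 135, 1] on {0,…,270}.
With 3 cycles on 271 points, sign = (−1)^{271−3} = +1.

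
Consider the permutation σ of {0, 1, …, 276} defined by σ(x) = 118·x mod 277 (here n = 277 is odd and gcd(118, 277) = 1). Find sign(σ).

Start at x=38: 38 → 52 → 42 → 247 → 61 → 273 → 82 → … (one orbit).
π_118 has 4 disjoint cycles with lengths [92, 92, 92, 1] on {0,…,276}.
277 − 4 = 273 transpositions; sign(π) = (−1)^273 = -1.
Zolotarev: (118|277) = -1, matching the cycle-count sign.

-1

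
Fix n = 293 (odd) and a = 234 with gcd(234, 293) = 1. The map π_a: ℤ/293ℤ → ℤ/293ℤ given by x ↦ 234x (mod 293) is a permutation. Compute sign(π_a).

Trace 38: π^k(38) = [38, 102, 135, 239, 256, 132, 123] for k=0..6.
Cycle type of π: 146×2 + 1; total 3 cycles.
With 3 cycles on 293 points, sign = (−1)^{293−3} = +1.

+1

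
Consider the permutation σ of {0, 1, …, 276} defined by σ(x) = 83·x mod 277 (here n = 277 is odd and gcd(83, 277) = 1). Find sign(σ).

Trace 202: π^k(202) = [202, 146, 207, 7, 27, 25, 136] for k=0..6.
The orbit structure of x ↦ 83x mod 277: 3 orbits of sizes [138, 138, 1].
With 3 cycles on 277 points, sign = (−1)^{277−3} = +1.

+1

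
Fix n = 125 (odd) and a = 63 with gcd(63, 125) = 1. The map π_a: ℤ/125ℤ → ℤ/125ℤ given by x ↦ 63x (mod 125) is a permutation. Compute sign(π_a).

-1

Trace 123: π^k(123) = [123, 124, 62, 31, 78, 39, 82] for k=0..6.
π_63 has 4 disjoint cycles with lengths [100, 20, 4, 1] on {0,…,124}.
With 4 cycles on 125 points, sign = (−1)^{125−4} = -1.
(63|125)_J = -1 (Zolotarev's lemma cross-check).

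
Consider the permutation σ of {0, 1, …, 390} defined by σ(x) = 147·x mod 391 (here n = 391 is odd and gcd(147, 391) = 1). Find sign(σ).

Orbit of 358 under x↦147x: [358, 232, 87, 277, 55, 265, 246]… (length divides ord_391(147)).
Cycle type of π: 176×2 + 16 + 11×2 + 1; total 6 cycles.
n − c = 391 − 6 = 385; sign = (−1)^385 = -1.

-1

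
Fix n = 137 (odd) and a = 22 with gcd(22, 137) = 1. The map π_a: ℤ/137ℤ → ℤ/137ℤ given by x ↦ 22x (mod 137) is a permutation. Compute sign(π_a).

+1

Start at x=56: 56 → 136 → 115 → 64 → 38 → 14 → 34 → … (one orbit).
Cycle type of π: 34×4 + 1; total 5 cycles.
Σ(ℓ_i−1) = 137−5 = 132; sign = (−1)^132 = +1.
Zolotarev: (22|137) = +1, matching the cycle-count sign.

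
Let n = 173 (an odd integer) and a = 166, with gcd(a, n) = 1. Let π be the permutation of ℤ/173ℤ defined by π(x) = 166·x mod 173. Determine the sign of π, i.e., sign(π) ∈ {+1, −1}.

Orbit of 36 under x↦166x: [36, 94, 34, 108, 109, 102, 151]… (length divides ord_173(166)).
Cycle lengths of π_166 on ℤ/173ℤ: [172, 1]; 2 cycles in total.
Σ(ℓ_i−1) = 173−2 = 171; sign = (−1)^171 = -1.
Check: (166/173) = -1 by Zolotarev.

-1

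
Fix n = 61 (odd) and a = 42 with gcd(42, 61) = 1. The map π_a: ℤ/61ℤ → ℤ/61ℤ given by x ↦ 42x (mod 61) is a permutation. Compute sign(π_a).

Trace 57: π^k(57) = [57, 15, 20, 47, 22, 9, 12] for k=0..6.
5 cycles of lengths [15, 15, 15, 15, 1].
61 − 5 = 56 transpositions; sign(π) = (−1)^56 = +1.

+1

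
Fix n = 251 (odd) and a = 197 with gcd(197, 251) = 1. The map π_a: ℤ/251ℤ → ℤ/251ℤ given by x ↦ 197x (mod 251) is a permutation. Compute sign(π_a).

+1

Orbit of 149 under x↦197x: [149, 237, 3, 89, 214, 241, 38]… (length divides ord_251(197)).
Decompose π into cycles: lengths [125, 125, 1] (3 cycles, including the fixed point 0).
3 cycles on 251: each ℓ→(−1)^(ℓ−1), product (−1)^248 = +1.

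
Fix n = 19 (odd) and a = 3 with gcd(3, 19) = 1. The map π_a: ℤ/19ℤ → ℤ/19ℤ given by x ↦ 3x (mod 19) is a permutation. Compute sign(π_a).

-1

Start at x=15: 15 → 7 → 2 → 6 → 18 → 16 → 10 → … (one orbit).
2 cycles of lengths [18, 1].
Σ(ℓ_i−1) = 19−2 = 17; sign = (−1)^17 = -1.
The Jacobi symbol (3|19) = -1 (Zolotarev) agrees.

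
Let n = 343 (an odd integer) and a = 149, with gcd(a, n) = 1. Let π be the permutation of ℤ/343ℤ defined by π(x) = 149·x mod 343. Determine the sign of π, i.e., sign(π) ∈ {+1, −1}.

Trace 284: π^k(284) = [284, 127, 58, 67, 36, 219, 46] for k=0..6.
Cycle type of π: 147×2 + 21×2 + 3×2 + 1; total 7 cycles.
Σ(ℓ_i−1) = 343−7 = 336; sign = (−1)^336 = +1.
The Jacobi symbol (149|343) = +1 (Zolotarev) agrees.

+1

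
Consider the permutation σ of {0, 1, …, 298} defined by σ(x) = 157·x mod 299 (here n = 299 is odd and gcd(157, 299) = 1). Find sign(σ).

-1

Trace 183: π^k(183) = [183, 27, 53, 248, 66, 196, 274] for k=0..6.
26 cycles of lengths [22, 22, 22, 22, 22, 22, 22, 22, 22, 22, 22, 22, 22, 1, 1, 1, 1, 1, 1, 1, 1, 1, 1, 1, 1, 1].
299 − 26 = 273 transpositions; sign(π) = (−1)^273 = -1.
Check: (157/299) = -1 by Zolotarev.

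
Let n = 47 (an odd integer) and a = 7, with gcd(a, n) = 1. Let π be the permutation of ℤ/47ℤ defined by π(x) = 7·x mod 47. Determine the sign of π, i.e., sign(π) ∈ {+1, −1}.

+1

Orbit of 25 under x↦7x: [25, 34, 3, 21, 6, 42, 12]… (length divides ord_47(7)).
Decompose π into cycles: lengths [23, 23, 1] (3 cycles, including the fixed point 0).
3 cycles on 47: each ℓ→(−1)^(ℓ−1), product (−1)^44 = +1.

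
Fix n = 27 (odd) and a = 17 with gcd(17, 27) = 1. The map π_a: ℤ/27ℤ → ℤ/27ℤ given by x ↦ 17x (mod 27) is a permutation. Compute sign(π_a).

-1

Orbit of 10 under x↦17x: [10, 8, 1, 17, 19, 26]… (length divides ord_27(17)).
Cycle type of π: 6×3 + 2×4 + 1; total 8 cycles.
sign(π) = (−1)^{n − #cycles} = (−1)^{27−8} = (−1)^19 = -1.
The Jacobi symbol (17|27) = -1 (Zolotarev) agrees.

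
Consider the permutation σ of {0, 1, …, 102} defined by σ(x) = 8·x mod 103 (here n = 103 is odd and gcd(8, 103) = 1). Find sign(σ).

Start at x=79: 79 → 14 → 9 → 72 → 61 → 76 → 93 → … (one orbit).
Cycle lengths of π_8 on ℤ/103ℤ: [17, 17, 17, 17, 17, 17, 1]; 7 cycles in total.
sign(π) = (−1)^{n − #cycles} = (−1)^{103−7} = (−1)^96 = +1.

+1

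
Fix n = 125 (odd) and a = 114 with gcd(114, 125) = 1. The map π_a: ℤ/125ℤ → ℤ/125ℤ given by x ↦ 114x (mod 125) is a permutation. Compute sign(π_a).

Orbit of 24 under x↦114x: [24, 111, 29, 56, 9, 26, 89]… (length divides ord_125(114)).
Cycle lengths of π_114 on ℤ/125ℤ: [50, 50, 10, 10, 2, 2, 1]; 7 cycles in total.
125 − 7 = 118 transpositions; sign(π) = (−1)^118 = +1.

+1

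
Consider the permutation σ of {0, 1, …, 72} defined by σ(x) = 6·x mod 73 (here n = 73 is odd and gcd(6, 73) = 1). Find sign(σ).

+1

Orbit of 38 under x↦6x: [38, 9, 54, 32, 46, 57, 50]… (length divides ord_73(6)).
Decompose π into cycles: lengths [36, 36, 1] (3 cycles, including the fixed point 0).
3 cycles on 73: each ℓ→(−1)^(ℓ−1), product (−1)^70 = +1.
(6|73)_J = +1 (Zolotarev's lemma cross-check).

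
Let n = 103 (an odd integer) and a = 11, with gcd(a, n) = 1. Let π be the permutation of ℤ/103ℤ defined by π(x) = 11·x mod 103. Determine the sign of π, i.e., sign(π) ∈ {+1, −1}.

-1

Trace 50: π^k(50) = [50, 35, 76, 12, 29, 10, 7] for k=0..6.
Cycle lengths of π_11 on ℤ/103ℤ: [102, 1]; 2 cycles in total.
Σ(ℓ_i−1) = 103−2 = 101; sign = (−1)^101 = -1.
Via Zolotarev, sign(π_{11}) = (11|103) = -1.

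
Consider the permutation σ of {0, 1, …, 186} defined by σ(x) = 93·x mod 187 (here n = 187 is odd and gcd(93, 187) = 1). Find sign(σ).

+1

Start at x=115: 115 → 36 → 169 → 9 → 89 → 49 → 69 → … (one orbit).
Cycle type of π: 40×4 + 8×2 + 5×2 + 1; total 9 cycles.
Σ(ℓ_i−1) = 187−9 = 178; sign = (−1)^178 = +1.
Check: (93/187) = +1 by Zolotarev.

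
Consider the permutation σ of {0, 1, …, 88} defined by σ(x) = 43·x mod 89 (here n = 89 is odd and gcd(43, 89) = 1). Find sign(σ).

Orbit of 26 under x↦43x: [26, 50, 14, 68, 76, 64, 82]… (length divides ord_89(43)).
2 cycles of lengths [88, 1].
Σ(ℓ_i−1) = 89−2 = 87; sign = (−1)^87 = -1.
Zolotarev: (43|89) = -1, matching the cycle-count sign.

-1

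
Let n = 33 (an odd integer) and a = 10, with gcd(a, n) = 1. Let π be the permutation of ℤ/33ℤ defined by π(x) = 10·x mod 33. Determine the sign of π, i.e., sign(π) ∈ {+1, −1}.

-1

Trace 10: π^k(10) = [10, 1] for k=0..1.
The orbit structure of x ↦ 10x mod 33: 18 orbits of sizes [2, 2, 2, 2, 2, 2, 2, 2, 2, 2, 2, 2, 2, 2, 2, 1, 1, 1].
18 cycles on 33: each ℓ→(−1)^(ℓ−1), product (−1)^15 = -1.
Zolotarev: (10|33) = -1, matching the cycle-count sign.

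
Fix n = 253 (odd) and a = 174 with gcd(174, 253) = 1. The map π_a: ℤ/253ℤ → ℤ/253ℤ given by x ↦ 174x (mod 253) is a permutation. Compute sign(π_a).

+1

Orbit of 188 under x↦174x: [188, 75, 147, 25, 49, 177, 185]… (length divides ord_253(174)).
9 cycles of lengths [55, 55, 55, 55, 11, 11, 5, 5, 1].
253 − 9 = 244 transpositions; sign(π) = (−1)^244 = +1.
Via Zolotarev, sign(π_{174}) = (174|253) = +1.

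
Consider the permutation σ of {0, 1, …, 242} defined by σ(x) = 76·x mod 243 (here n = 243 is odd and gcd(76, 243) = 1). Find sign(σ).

+1

Start at x=184: 184 → 133 → 145 → 85 → 142 → 100 → 67 → … (one orbit).
The orbit structure of x ↦ 76x mod 243: 11 orbits of sizes [81, 81, 27, 27, 9, 9, 3, 3, 1, 1, 1].
11 cycles on 243: each ℓ→(−1)^(ℓ−1), product (−1)^232 = +1.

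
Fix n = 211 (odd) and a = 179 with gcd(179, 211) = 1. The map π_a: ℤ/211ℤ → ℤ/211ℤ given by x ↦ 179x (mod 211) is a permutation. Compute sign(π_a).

+1

Trace 1: π^k(1) = [1, 179, 180, 148, 117, 54, 171] for k=0..6.
Cycle type of π: 21×10 + 1; total 11 cycles.
sign(π) = (−1)^{n − #cycles} = (−1)^{211−11} = (−1)^200 = +1.
Zolotarev: (179|211) = +1, matching the cycle-count sign.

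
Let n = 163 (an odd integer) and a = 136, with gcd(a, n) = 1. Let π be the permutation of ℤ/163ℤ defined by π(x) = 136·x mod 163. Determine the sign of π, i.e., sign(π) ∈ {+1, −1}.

+1

Trace 126: π^k(126) = [126, 21, 85, 150, 25, 140, 132] for k=0..6.
π_136 has 7 disjoint cycles with lengths [27, 27, 27, 27, 27, 27, 1] on {0,…,162}.
Σ(ℓ_i−1) = 163−7 = 156; sign = (−1)^156 = +1.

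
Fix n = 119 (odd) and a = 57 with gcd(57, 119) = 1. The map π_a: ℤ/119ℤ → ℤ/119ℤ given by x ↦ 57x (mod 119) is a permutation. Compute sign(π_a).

Orbit of 57 under x↦57x: [57, 36, 29, 106, 92, 8, 99]… (length divides ord_119(57)).
Cycle type of π: 16×7 + 1×7; total 14 cycles.
sign(π) = (−1)^{n − #cycles} = (−1)^{119−14} = (−1)^105 = -1.

-1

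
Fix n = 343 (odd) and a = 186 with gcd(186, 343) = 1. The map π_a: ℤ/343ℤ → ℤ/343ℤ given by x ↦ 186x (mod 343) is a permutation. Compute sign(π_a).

Trace 219: π^k(219) = [219, 260, 340, 128, 141, 158, 233] for k=0..6.
Decompose π into cycles: lengths [147, 147, 21, 21, 3, 3, 1] (7 cycles, including the fixed point 0).
n − c = 343 − 7 = 336; sign = (−1)^336 = +1.
Check: (186/343) = +1 by Zolotarev.

+1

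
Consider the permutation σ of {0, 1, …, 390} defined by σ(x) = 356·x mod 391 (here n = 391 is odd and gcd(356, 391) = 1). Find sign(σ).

-1

Orbit of 256 under x↦356x: [256, 33, 18, 152, 154, 84, 188]… (length divides ord_391(356)).
Cycle lengths of π_356 on ℤ/391ℤ: [22, 22, 22, 22, 22, 22, 22, 22, 22, 22, 22, 22, 22, 22, 22, 22, 22, 2, 2, 2, 2, 2, 2, 2, 2, 1]; 26 cycles in total.
sign(π) = (−1)^{n − #cycles} = (−1)^{391−26} = (−1)^365 = -1.
(356|391)_J = -1 (Zolotarev's lemma cross-check).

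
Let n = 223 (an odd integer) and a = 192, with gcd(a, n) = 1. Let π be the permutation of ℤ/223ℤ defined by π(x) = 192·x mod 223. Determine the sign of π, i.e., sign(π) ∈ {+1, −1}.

Start at x=50: 50 → 11 → 105 → 90 → 109 → 189 → 162 → … (one orbit).
Decompose π into cycles: lengths [222, 1] (2 cycles, including the fixed point 0).
With 2 cycles on 223 points, sign = (−1)^{223−2} = -1.

-1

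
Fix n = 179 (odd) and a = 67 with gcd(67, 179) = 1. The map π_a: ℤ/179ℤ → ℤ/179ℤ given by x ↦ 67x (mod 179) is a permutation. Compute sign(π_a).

Orbit of 39 under x↦67x: [39, 107, 9, 66, 126, 29, 153]… (length divides ord_179(67)).
Decompose π into cycles: lengths [89, 89, 1] (3 cycles, including the fixed point 0).
Σ(ℓ_i−1) = 179−3 = 176; sign = (−1)^176 = +1.
Check: (67/179) = +1 by Zolotarev.

+1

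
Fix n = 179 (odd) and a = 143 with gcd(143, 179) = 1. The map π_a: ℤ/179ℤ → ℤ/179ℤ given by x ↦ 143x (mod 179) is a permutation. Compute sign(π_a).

-1

Trace 39: π^k(39) = [39, 28, 66, 130, 153, 41, 135] for k=0..6.
Cycle lengths of π_143 on ℤ/179ℤ: [178, 1]; 2 cycles in total.
sign(π) = (−1)^{n − #cycles} = (−1)^{179−2} = (−1)^177 = -1.
The Jacobi symbol (143|179) = -1 (Zolotarev) agrees.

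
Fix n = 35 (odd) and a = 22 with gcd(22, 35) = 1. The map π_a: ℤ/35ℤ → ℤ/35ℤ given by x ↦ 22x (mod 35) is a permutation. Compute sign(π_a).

Start at x=29: 29 → 8 → 1 → 22 → 29 (one orbit).
Cycle lengths of π_22 on ℤ/35ℤ: [4, 4, 4, 4, 4, 4, 4, 1, 1, 1, 1, 1, 1, 1]; 14 cycles in total.
sign(π) = (−1)^{n − #cycles} = (−1)^{35−14} = (−1)^21 = -1.
(22|35)_J = -1 (Zolotarev's lemma cross-check).

-1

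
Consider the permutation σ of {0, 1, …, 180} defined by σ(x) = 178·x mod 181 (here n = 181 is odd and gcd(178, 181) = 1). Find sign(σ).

Orbit of 36 under x↦178x: [36, 73, 143, 114, 20, 121, 180]… (length divides ord_181(178)).
Cycle lengths of π_178 on ℤ/181ℤ: [90, 90, 1]; 3 cycles in total.
Σ(ℓ_i−1) = 181−3 = 178; sign = (−1)^178 = +1.

+1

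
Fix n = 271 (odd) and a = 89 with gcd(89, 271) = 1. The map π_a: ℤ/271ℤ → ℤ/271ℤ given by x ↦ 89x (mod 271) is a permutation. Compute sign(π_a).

+1

Trace 170: π^k(170) = [170, 225, 242, 129, 99, 139, 176] for k=0..6.
The orbit structure of x ↦ 89x mod 271: 3 orbits of sizes [135, 135, 1].
3 cycles on 271: each ℓ→(−1)^(ℓ−1), product (−1)^268 = +1.
Via Zolotarev, sign(π_{89}) = (89|271) = +1.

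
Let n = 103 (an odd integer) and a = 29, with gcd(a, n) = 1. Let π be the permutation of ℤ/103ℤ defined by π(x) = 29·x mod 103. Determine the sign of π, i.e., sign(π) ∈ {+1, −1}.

+1

Trace 81: π^k(81) = [81, 83, 38, 72, 28, 91, 64] for k=0..6.
Cycle lengths of π_29 on ℤ/103ℤ: [51, 51, 1]; 3 cycles in total.
Σ(ℓ_i−1) = 103−3 = 100; sign = (−1)^100 = +1.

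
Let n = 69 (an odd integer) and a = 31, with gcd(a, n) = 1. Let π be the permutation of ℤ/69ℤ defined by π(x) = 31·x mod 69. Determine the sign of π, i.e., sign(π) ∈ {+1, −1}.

Start at x=16: 16 → 13 → 58 → 4 → 55 → 49 → 1 → … (one orbit).
Cycle lengths of π_31 on ℤ/69ℤ: [11, 11, 11, 11, 11, 11, 1, 1, 1]; 9 cycles in total.
Σ(ℓ_i−1) = 69−9 = 60; sign = (−1)^60 = +1.

+1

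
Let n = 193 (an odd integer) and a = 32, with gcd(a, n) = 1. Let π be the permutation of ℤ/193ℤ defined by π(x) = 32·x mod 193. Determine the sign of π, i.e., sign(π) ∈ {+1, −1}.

+1

Trace 177: π^k(177) = [177, 67, 21, 93, 81, 83, 147] for k=0..6.
Cycle lengths of π_32 on ℤ/193ℤ: [96, 96, 1]; 3 cycles in total.
193 − 3 = 190 transpositions; sign(π) = (−1)^190 = +1.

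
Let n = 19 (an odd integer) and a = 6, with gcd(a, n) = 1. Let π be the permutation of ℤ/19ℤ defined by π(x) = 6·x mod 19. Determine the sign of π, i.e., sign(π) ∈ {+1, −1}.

Orbit of 5 under x↦6x: [5, 11, 9, 16, 1, 6, 17]… (length divides ord_19(6)).
3 cycles of lengths [9, 9, 1].
n − c = 19 − 3 = 16; sign = (−1)^16 = +1.

+1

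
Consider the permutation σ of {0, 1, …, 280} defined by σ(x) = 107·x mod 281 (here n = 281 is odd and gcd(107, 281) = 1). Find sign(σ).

-1

Trace 200: π^k(200) = [200, 44, 212, 204, 191, 205, 17] for k=0..6.
Decompose π into cycles: lengths [280, 1] (2 cycles, including the fixed point 0).
n − c = 281 − 2 = 279; sign = (−1)^279 = -1.
Check: (107/281) = -1 by Zolotarev.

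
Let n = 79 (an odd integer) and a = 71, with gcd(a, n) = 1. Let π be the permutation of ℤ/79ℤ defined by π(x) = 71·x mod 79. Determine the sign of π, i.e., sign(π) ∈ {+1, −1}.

Orbit of 1 under x↦71x: [1, 71, 64, 41, 67, 17, 22]… (length divides ord_79(71)).
The orbit structure of x ↦ 71x mod 79: 4 orbits of sizes [26, 26, 26, 1].
79 − 4 = 75 transpositions; sign(π) = (−1)^75 = -1.
Zolotarev: (71|79) = -1, matching the cycle-count sign.

-1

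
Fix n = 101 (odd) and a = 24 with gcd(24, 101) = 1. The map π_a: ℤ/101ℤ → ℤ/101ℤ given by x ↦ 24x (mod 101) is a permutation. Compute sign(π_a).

+1

Start at x=5: 5 → 19 → 52 → 36 → 56 → 31 → 37 → … (one orbit).
π_24 has 5 disjoint cycles with lengths [25, 25, 25, 25, 1] on {0,…,100}.
With 5 cycles on 101 points, sign = (−1)^{101−5} = +1.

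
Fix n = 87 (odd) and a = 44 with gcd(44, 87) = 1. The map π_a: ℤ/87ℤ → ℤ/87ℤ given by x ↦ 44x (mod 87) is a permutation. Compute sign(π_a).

+1

Start at x=14: 14 → 7 → 47 → 67 → 77 → 82 → 41 → … (one orbit).
Cycle lengths of π_44 on ℤ/87ℤ: [28, 28, 28, 2, 1]; 5 cycles in total.
Σ(ℓ_i−1) = 87−5 = 82; sign = (−1)^82 = +1.
Zolotarev: (44|87) = +1, matching the cycle-count sign.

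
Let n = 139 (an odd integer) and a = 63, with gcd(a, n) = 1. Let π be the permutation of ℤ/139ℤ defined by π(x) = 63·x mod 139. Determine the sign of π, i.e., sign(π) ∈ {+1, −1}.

+1

Trace 125: π^k(125) = [125, 91, 34, 57, 116, 80, 36] for k=0..6.
Cycle lengths of π_63 on ℤ/139ℤ: [23, 23, 23, 23, 23, 23, 1]; 7 cycles in total.
7 cycles on 139: each ℓ→(−1)^(ℓ−1), product (−1)^132 = +1.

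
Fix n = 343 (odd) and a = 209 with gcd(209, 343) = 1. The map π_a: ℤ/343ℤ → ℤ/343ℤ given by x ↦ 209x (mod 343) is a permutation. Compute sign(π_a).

Trace 29: π^k(29) = [29, 230, 50, 160, 169, 335, 43] for k=0..6.
Cycle type of π: 98×3 + 14×3 + 2×3 + 1; total 10 cycles.
n − c = 343 − 10 = 333; sign = (−1)^333 = -1.

-1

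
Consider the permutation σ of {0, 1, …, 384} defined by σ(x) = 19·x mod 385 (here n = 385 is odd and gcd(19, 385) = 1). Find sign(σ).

Start at x=246: 246 → 54 → 256 → 244 → 16 → 304 → 1 → … (one orbit).
23 cycles of lengths [30, 30, 30, 30, 30, 30, 30, 30, 30, 30, 10, 10, 10, 10, 10, 6, 6, 6, 6, 6, 2, 2, 1].
n − c = 385 − 23 = 362; sign = (−1)^362 = +1.
Zolotarev: (19|385) = +1, matching the cycle-count sign.

+1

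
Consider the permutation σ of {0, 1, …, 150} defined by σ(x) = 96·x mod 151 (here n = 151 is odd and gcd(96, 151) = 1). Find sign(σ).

Start at x=68: 68 → 35 → 38 → 24 → 39 → 120 → 44 → … (one orbit).
Cycle type of π: 150 + 1; total 2 cycles.
sign(π) = (−1)^{n − #cycles} = (−1)^{151−2} = (−1)^149 = -1.
Check: (96/151) = -1 by Zolotarev.

-1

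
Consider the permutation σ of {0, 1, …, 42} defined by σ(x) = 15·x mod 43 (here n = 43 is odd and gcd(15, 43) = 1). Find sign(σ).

+1

Trace 36: π^k(36) = [36, 24, 16, 25, 31, 35, 9] for k=0..6.
Decompose π into cycles: lengths [21, 21, 1] (3 cycles, including the fixed point 0).
sign(π) = (−1)^{n − #cycles} = (−1)^{43−3} = (−1)^40 = +1.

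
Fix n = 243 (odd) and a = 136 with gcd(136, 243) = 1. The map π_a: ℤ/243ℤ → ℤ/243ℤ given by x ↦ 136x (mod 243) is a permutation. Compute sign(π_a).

+1

Orbit of 55 under x↦136x: [55, 190, 82, 217, 109, 1, 136]… (length divides ord_243(136)).
63 cycles of lengths [9, 9, 9, 9, 9, 9, 9, 9, 9, 9, 9, 9, 9, 9, 9, 9, 9, 9, 3, 3, 3, 3, 3, 3, 3, 3, 3, 3, 3, 3, 3, 3, 3, 3, 3, 3, 1, 1, 1, 1, 1, 1, 1, 1, 1, 1, 1, 1, 1, 1, 1, 1, 1, 1, 1, 1, 1, 1, 1, 1, 1, 1, 1].
With 63 cycles on 243 points, sign = (−1)^{243−63} = +1.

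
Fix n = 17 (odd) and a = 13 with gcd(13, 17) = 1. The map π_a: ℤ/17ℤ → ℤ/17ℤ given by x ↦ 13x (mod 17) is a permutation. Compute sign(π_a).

Orbit of 1 under x↦13x: [1, 13, 16, 4]… (length divides ord_17(13)).
The orbit structure of x ↦ 13x mod 17: 5 orbits of sizes [4, 4, 4, 4, 1].
sign(π) = (−1)^{n − #cycles} = (−1)^{17−5} = (−1)^12 = +1.

+1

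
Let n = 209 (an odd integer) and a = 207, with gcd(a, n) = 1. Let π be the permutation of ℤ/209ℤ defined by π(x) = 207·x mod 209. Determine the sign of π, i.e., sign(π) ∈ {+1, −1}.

+1

Orbit of 5 under x↦207x: [5, 199, 20, 169, 80, 49, 111]… (length divides ord_209(207)).
9 cycles of lengths [45, 45, 45, 45, 9, 9, 5, 5, 1].
With 9 cycles on 209 points, sign = (−1)^{209−9} = +1.
Check: (207/209) = +1 by Zolotarev.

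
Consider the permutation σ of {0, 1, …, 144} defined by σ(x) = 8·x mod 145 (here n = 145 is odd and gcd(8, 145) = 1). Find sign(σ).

+1

Start at x=32: 32 → 111 → 18 → 144 → 137 → 81 → 68 → … (one orbit).
Decompose π into cycles: lengths [28, 28, 28, 28, 28, 4, 1] (7 cycles, including the fixed point 0).
Σ(ℓ_i−1) = 145−7 = 138; sign = (−1)^138 = +1.
Check: (8/145) = +1 by Zolotarev.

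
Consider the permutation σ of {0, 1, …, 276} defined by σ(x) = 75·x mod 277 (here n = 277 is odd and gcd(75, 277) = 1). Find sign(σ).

+1

Orbit of 76 under x↦75x: [76, 160, 89, 27, 86, 79, 108]… (length divides ord_277(75)).
The orbit structure of x ↦ 75x mod 277: 3 orbits of sizes [138, 138, 1].
277 − 3 = 274 transpositions; sign(π) = (−1)^274 = +1.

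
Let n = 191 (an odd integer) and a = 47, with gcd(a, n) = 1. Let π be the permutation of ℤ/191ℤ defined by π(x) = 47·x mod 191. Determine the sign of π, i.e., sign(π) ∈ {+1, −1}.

-1

Trace 20: π^k(20) = [20, 176, 59, 99, 69, 187, 3] for k=0..6.
Decompose π into cycles: lengths [190, 1] (2 cycles, including the fixed point 0).
Σ(ℓ_i−1) = 191−2 = 189; sign = (−1)^189 = -1.
The Jacobi symbol (47|191) = -1 (Zolotarev) agrees.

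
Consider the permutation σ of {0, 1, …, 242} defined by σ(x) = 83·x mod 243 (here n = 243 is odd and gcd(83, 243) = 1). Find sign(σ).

-1

Orbit of 115 under x↦83x: [115, 68, 55, 191, 58, 197, 70]… (length divides ord_243(83)).
6 cycles of lengths [162, 54, 18, 6, 2, 1].
n − c = 243 − 6 = 237; sign = (−1)^237 = -1.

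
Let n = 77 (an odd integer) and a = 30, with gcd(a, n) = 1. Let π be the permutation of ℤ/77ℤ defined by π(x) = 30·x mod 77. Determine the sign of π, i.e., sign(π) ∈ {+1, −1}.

Trace 58: π^k(58) = [58, 46, 71, 51, 67, 8, 9] for k=0..6.
The orbit structure of x ↦ 30x mod 77: 6 orbits of sizes [30, 30, 10, 3, 3, 1].
With 6 cycles on 77 points, sign = (−1)^{77−6} = -1.
Zolotarev: (30|77) = -1, matching the cycle-count sign.

-1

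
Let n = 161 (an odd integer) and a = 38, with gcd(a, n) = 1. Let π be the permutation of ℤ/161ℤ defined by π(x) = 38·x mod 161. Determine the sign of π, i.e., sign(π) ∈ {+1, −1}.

+1

Start at x=78: 78 → 66 → 93 → 153 → 18 → 40 → 71 → … (one orbit).
Cycle lengths of π_38 on ℤ/161ℤ: [66, 66, 22, 6, 1]; 5 cycles in total.
161 − 5 = 156 transpositions; sign(π) = (−1)^156 = +1.
Zolotarev: (38|161) = +1, matching the cycle-count sign.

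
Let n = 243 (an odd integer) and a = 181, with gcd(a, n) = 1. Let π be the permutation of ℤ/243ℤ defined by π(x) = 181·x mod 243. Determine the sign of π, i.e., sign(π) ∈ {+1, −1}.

+1

Trace 217: π^k(217) = [217, 154, 172, 28, 208, 226, 82] for k=0..6.
Decompose π into cycles: lengths [27, 27, 27, 27, 27, 27, 9, 9, 9, 9, 9, 9, 3, 3, 3, 3, 3, 3, 1, 1, 1, 1, 1, 1, 1, 1, 1] (27 cycles, including the fixed point 0).
243 − 27 = 216 transpositions; sign(π) = (−1)^216 = +1.
The Jacobi symbol (181|243) = +1 (Zolotarev) agrees.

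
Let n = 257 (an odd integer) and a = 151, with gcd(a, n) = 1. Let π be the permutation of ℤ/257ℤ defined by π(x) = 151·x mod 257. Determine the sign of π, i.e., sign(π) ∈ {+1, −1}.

Start at x=155: 155 → 18 → 148 → 246 → 138 → 21 → 87 → … (one orbit).
Cycle lengths of π_151 on ℤ/257ℤ: [256, 1]; 2 cycles in total.
Σ(ℓ_i−1) = 257−2 = 255; sign = (−1)^255 = -1.

-1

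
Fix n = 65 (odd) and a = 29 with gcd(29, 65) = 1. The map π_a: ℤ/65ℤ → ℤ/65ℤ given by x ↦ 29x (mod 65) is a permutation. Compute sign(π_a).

+1

Start at x=1: 1 → 29 → 61 → 14 → 16 → 9 → 1 (one orbit).
Cycle lengths of π_29 on ℤ/65ℤ: [6, 6, 6, 6, 6, 6, 6, 6, 3, 3, 3, 3, 2, 2, 1]; 15 cycles in total.
sign(π) = (−1)^{n − #cycles} = (−1)^{65−15} = (−1)^50 = +1.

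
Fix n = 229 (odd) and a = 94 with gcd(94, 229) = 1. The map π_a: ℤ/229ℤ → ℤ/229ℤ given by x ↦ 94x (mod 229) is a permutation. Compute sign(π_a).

Trace 94: π^k(94) = [94, 134, 1] for k=0..2.
Cycle type of π: 3×76 + 1; total 77 cycles.
229 − 77 = 152 transpositions; sign(π) = (−1)^152 = +1.

+1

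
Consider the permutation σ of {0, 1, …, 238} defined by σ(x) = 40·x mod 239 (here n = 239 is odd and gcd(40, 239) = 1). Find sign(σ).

+1

Trace 22: π^k(22) = [22, 163, 67, 51, 128, 101, 216] for k=0..6.
The orbit structure of x ↦ 40x mod 239: 15 orbits of sizes [17, 17, 17, 17, 17, 17, 17, 17, 17, 17, 17, 17, 17, 17, 1].
Σ(ℓ_i−1) = 239−15 = 224; sign = (−1)^224 = +1.
Check: (40/239) = +1 by Zolotarev.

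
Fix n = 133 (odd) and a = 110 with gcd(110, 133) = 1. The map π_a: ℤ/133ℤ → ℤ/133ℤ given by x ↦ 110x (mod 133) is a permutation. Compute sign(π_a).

+1

Orbit of 132 under x↦110x: [132, 23, 3, 64, 124, 74, 27]… (length divides ord_133(110)).
Cycle lengths of π_110 on ℤ/133ℤ: [18, 18, 18, 18, 18, 18, 18, 6, 1]; 9 cycles in total.
133 − 9 = 124 transpositions; sign(π) = (−1)^124 = +1.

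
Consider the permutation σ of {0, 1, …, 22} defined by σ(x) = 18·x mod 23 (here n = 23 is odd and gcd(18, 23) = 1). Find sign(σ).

Start at x=6: 6 → 16 → 12 → 9 → 1 → 18 → 2 → … (one orbit).
3 cycles of lengths [11, 11, 1].
23 − 3 = 20 transpositions; sign(π) = (−1)^20 = +1.
The Jacobi symbol (18|23) = +1 (Zolotarev) agrees.

+1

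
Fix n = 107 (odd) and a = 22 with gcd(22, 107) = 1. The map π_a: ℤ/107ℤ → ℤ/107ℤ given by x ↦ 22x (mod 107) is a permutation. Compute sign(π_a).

Trace 79: π^k(79) = [79, 26, 37, 65, 39, 2, 44] for k=0..6.
Cycle type of π: 106 + 1; total 2 cycles.
With 2 cycles on 107 points, sign = (−1)^{107−2} = -1.

-1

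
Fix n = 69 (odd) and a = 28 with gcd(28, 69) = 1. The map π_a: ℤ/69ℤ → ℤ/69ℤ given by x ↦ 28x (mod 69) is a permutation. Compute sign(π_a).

Start at x=31: 31 → 40 → 16 → 34 → 55 → 22 → 64 → … (one orbit).
Decompose π into cycles: lengths [22, 22, 22, 1, 1, 1] (6 cycles, including the fixed point 0).
With 6 cycles on 69 points, sign = (−1)^{69−6} = -1.
Zolotarev: (28|69) = -1, matching the cycle-count sign.

-1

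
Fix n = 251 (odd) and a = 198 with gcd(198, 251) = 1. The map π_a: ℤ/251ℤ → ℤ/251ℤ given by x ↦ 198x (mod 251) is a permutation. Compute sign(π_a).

+1

Start at x=232: 232 → 3 → 92 → 144 → 149 → 135 → 124 → … (one orbit).
π_198 has 3 disjoint cycles with lengths [125, 125, 1] on {0,…,250}.
Σ(ℓ_i−1) = 251−3 = 248; sign = (−1)^248 = +1.
Check: (198/251) = +1 by Zolotarev.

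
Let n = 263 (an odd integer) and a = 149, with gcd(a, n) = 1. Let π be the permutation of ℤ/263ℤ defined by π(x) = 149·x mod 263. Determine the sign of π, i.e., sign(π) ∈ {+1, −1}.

Start at x=32: 32 → 34 → 69 → 24 → 157 → 249 → 18 → … (one orbit).
The orbit structure of x ↦ 149x mod 263: 3 orbits of sizes [131, 131, 1].
n − c = 263 − 3 = 260; sign = (−1)^260 = +1.
(149|263)_J = +1 (Zolotarev's lemma cross-check).

+1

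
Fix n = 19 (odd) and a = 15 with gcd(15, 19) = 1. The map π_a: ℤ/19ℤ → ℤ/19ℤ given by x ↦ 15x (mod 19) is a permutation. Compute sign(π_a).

Trace 17: π^k(17) = [17, 8, 6, 14, 1, 15, 16] for k=0..6.
Cycle lengths of π_15 on ℤ/19ℤ: [18, 1]; 2 cycles in total.
n − c = 19 − 2 = 17; sign = (−1)^17 = -1.

-1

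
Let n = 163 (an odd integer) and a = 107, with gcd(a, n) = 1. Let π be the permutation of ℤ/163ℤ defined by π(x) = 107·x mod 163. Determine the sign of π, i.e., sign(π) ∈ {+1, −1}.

-1

Orbit of 25 under x↦107x: [25, 67, 160, 5, 46, 32, 1]… (length divides ord_163(107)).
Cycle lengths of π_107 on ℤ/163ℤ: [162, 1]; 2 cycles in total.
163 − 2 = 161 transpositions; sign(π) = (−1)^161 = -1.
The Jacobi symbol (107|163) = -1 (Zolotarev) agrees.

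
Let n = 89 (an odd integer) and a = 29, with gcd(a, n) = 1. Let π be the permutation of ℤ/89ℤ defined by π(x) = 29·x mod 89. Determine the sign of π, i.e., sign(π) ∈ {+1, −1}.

Start at x=18: 18 → 77 → 8 → 54 → 53 → 24 → 73 → … (one orbit).
Cycle lengths of π_29 on ℤ/89ℤ: [88, 1]; 2 cycles in total.
n − c = 89 − 2 = 87; sign = (−1)^87 = -1.
(29|89)_J = -1 (Zolotarev's lemma cross-check).

-1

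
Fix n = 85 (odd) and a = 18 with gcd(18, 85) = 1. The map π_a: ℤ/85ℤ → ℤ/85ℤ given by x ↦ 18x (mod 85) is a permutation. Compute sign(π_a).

-1

Trace 1: π^k(1) = [1, 18, 69, 52] for k=0..3.
Cycle lengths of π_18 on ℤ/85ℤ: [4, 4, 4, 4, 4, 4, 4, 4, 4, 4, 4, 4, 4, 4, 4, 4, 4, 1, 1, 1, 1, 1, 1, 1, 1, 1, 1, 1, 1, 1, 1, 1, 1, 1]; 34 cycles in total.
With 34 cycles on 85 points, sign = (−1)^{85−34} = -1.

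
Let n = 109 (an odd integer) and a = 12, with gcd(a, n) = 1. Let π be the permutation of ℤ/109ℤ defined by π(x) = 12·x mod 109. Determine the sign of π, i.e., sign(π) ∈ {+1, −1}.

Trace 16: π^k(16) = [16, 83, 15, 71, 89, 87, 63] for k=0..6.
The orbit structure of x ↦ 12x mod 109: 3 orbits of sizes [54, 54, 1].
109 − 3 = 106 transpositions; sign(π) = (−1)^106 = +1.
(12|109)_J = +1 (Zolotarev's lemma cross-check).

+1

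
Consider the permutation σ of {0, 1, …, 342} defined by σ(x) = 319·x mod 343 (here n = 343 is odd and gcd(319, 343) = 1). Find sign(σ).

Start at x=65: 65 → 155 → 53 → 100 → 1 → 319 → 233 → … (one orbit).
Cycle lengths of π_319 on ℤ/343ℤ: [147, 147, 21, 21, 3, 3, 1]; 7 cycles in total.
343 − 7 = 336 transpositions; sign(π) = (−1)^336 = +1.
The Jacobi symbol (319|343) = +1 (Zolotarev) agrees.

+1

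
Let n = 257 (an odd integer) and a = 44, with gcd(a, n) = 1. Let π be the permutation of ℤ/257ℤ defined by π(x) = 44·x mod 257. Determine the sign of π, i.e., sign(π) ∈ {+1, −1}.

+1

Trace 187: π^k(187) = [187, 4, 176, 34, 211, 32, 123] for k=0..6.
Cycle type of π: 64×4 + 1; total 5 cycles.
5 cycles on 257: each ℓ→(−1)^(ℓ−1), product (−1)^252 = +1.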